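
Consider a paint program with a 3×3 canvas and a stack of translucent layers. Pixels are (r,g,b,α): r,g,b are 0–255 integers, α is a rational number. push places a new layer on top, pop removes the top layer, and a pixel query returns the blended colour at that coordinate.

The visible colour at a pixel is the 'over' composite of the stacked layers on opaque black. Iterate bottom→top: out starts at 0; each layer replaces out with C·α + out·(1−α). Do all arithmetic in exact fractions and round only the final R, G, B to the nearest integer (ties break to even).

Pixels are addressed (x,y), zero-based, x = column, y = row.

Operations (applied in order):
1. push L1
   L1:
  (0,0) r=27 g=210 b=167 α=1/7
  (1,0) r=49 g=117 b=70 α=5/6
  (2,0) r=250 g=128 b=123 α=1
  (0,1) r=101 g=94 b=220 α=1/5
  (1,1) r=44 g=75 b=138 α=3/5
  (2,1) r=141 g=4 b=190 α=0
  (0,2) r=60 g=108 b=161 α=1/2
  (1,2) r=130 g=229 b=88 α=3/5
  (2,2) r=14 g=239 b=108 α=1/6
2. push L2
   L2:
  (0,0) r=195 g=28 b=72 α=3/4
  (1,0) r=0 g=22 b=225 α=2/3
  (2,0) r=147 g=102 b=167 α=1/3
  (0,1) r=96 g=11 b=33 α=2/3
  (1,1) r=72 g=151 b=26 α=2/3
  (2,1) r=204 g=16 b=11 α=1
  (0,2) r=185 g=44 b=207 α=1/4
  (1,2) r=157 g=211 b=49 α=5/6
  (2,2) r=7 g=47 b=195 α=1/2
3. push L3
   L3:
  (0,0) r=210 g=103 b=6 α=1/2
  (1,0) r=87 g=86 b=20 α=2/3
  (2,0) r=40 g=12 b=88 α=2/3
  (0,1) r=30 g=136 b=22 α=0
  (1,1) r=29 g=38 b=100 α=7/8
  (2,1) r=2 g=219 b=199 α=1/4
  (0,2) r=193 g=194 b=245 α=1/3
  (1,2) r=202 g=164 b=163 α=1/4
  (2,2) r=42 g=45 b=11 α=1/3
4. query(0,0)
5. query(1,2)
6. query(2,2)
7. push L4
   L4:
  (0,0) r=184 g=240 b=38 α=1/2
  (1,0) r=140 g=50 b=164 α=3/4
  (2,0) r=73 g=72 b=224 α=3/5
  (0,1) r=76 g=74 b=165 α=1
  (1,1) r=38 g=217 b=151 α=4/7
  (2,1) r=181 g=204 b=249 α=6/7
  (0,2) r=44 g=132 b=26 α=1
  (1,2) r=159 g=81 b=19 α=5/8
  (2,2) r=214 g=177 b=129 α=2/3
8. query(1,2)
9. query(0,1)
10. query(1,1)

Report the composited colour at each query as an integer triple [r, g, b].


(0,0) stack=L1,L2,L3; from [0,0,0]:
after L1 α=1/7: [27/7, 30, 167/7]
after L2 α=3/4: [2061/14, 57/2, 1679/28]
after L3 α=1/2: [5001/28, 263/4, 1847/56]
= [179, 66, 33]

query (1,2) [L1,L2,L3] — begin 0,0,0
after L1 α=3/5: [78, 687/5, 264/5]
after L2 α=5/6: [863/6, 2981/15, 1489/30]
after L3 α=1/4: [1267/8, 3801/20, 3119/40]
rounded: [158, 190, 78]

at x=2,y=2 over L1,L2,L3:
after L1 α=1/6: [7/3, 239/6, 18]
after L2 α=1/2: [14/3, 521/12, 213/2]
after L3 α=1/3: [154/9, 791/18, 224/3]
→ [17, 44, 75]

at x=1,y=2 over L1,L2,L3,L4:
after L1 α=3/5: [78, 687/5, 264/5]
after L2 α=5/6: [863/6, 2981/15, 1489/30]
after L3 α=1/4: [1267/8, 3801/20, 3119/40]
after L4 α=5/8: [10161/64, 19503/160, 13157/320]
rounded: [159, 122, 41]

at x=0,y=1 over L1,L2,L3,L4:
+L1 (α=1/5) → [101/5, 94/5, 44]
+L2 (α=2/3) → [1061/15, 68/5, 110/3]
+L3 (α=0) → [1061/15, 68/5, 110/3]
+L4 (α=1) → [76, 74, 165]
= [76, 74, 165]

(1,1) stack=L1,L2,L3,L4; from [0,0,0]:
after L1 α=3/5: [132/5, 45, 414/5]
after L2 α=2/3: [284/5, 347/3, 674/15]
after L3 α=7/8: [1299/40, 1145/24, 5587/60]
after L4 α=4/7: [9977/280, 8089/56, 17667/140]
= [36, 144, 126]


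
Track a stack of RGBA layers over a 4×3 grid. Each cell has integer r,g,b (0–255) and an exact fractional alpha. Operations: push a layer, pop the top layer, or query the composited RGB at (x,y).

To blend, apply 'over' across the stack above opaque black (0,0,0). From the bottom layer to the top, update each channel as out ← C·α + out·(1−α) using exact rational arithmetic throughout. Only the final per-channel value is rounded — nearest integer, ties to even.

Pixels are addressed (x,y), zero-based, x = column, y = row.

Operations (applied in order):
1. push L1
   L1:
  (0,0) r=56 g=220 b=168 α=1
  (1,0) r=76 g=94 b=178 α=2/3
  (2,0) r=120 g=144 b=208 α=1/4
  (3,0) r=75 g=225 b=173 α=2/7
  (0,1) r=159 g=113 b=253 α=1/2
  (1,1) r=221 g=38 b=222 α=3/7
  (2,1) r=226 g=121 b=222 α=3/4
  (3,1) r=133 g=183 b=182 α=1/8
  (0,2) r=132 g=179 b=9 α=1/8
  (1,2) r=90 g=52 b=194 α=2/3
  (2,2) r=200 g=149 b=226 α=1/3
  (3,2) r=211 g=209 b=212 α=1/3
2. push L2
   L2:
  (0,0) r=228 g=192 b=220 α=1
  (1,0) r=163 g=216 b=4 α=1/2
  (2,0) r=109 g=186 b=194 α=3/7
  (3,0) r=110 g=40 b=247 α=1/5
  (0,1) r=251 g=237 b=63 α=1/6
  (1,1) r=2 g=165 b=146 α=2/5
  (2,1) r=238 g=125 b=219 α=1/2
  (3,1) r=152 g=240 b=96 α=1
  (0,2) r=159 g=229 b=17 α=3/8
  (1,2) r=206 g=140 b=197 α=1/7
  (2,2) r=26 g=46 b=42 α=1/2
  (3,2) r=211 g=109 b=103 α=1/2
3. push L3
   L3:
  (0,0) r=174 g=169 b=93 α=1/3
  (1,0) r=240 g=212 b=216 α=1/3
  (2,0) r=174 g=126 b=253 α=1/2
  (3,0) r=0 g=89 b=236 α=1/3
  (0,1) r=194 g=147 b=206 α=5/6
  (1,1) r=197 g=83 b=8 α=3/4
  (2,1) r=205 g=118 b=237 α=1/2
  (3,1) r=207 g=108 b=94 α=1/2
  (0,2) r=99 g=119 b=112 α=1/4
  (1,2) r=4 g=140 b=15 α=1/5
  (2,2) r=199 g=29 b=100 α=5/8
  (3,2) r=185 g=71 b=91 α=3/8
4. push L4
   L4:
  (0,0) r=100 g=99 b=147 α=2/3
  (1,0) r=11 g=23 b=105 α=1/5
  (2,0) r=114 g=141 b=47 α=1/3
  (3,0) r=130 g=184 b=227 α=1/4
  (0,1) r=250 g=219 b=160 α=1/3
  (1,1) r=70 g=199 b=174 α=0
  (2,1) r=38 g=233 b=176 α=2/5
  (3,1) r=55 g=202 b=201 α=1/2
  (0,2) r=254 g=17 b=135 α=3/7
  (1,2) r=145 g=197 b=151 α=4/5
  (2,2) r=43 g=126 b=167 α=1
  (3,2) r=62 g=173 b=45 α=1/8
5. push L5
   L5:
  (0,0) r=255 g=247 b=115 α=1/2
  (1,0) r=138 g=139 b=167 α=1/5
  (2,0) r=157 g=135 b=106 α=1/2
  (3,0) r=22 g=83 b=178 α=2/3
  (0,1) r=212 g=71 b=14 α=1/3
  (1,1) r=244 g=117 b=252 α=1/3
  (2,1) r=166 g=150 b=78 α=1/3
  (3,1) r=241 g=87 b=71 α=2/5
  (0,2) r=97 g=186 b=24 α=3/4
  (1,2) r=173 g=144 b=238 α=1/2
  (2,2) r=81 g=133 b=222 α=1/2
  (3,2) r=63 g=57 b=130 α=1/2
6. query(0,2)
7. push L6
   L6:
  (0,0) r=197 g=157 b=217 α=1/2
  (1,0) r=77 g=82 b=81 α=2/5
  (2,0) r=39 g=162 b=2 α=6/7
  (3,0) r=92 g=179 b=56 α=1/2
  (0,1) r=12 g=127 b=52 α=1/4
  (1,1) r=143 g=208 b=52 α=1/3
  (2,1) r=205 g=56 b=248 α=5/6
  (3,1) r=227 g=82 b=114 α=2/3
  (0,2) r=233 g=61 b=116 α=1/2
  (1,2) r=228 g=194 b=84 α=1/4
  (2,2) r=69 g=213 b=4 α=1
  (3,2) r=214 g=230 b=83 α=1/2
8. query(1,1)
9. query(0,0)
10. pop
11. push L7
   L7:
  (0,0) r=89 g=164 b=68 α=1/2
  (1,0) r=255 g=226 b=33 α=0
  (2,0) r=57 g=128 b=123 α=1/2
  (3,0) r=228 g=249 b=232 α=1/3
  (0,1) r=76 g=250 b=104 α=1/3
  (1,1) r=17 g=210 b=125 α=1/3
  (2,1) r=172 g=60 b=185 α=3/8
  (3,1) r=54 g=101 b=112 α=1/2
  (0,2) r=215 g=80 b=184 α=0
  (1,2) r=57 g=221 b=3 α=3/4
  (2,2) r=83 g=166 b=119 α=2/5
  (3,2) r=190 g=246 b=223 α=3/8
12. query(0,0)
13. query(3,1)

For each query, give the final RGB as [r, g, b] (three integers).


(0,2) stack=L1,L2,L3,L4,L5; from [0,0,0]:
after L1 α=1/8: [33/2, 179/8, 9/8]
after L2 α=3/8: [1119/16, 6391/64, 453/64]
after L3 α=1/4: [4941/64, 26789/256, 8527/256]
after L4 α=3/7: [17133/112, 30053/448, 4921/64]
after L5 α=3/4: [49725/448, 280037/1792, 9529/256]
= [111, 156, 37]

query (1,1) [L1,L2,L3,L4,L5,L6] — begin 0,0,0
L1 α=3/7: [663/7, 114/7, 666/7]
L2 α=2/5: [2017/35, 2652/35, 4042/35]
L3 α=3/4: [11351/70, 11367/140, 2441/70]
L4 α=0: [11351/70, 11367/140, 2441/70]
L5 α=1/3: [19891/105, 6519/70, 11261/105]
L6 α=1/3: [54797/315, 13799/105, 27982/315]
= [174, 131, 89]

at x=0,y=0 over L1,L2,L3,L4,L5,L6:
+L1 (α=1) → [56, 220, 168]
+L2 (α=1) → [228, 192, 220]
+L3 (α=1/3) → [210, 553/3, 533/3]
+L4 (α=2/3) → [410/3, 1147/9, 1415/9]
+L5 (α=1/2) → [1175/6, 1685/9, 1225/9]
+L6 (α=1/2) → [2357/12, 1549/9, 1589/9]
rounded: [196, 172, 177]

at x=0,y=0 over L1,L2,L3,L4,L5,L7:
after L1 α=1: [56, 220, 168]
after L2 α=1: [228, 192, 220]
after L3 α=1/3: [210, 553/3, 533/3]
after L4 α=2/3: [410/3, 1147/9, 1415/9]
after L5 α=1/2: [1175/6, 1685/9, 1225/9]
after L7 α=1/2: [1709/12, 3161/18, 1837/18]
rounded: [142, 176, 102]

query (3,1) [L1,L2,L3,L4,L5,L7] — begin 0,0,0
L1 α=1/8: [133/8, 183/8, 91/4]
L2 α=1: [152, 240, 96]
L3 α=1/2: [359/2, 174, 95]
L4 α=1/2: [469/4, 188, 148]
L5 α=2/5: [667/4, 738/5, 586/5]
L7 α=1/2: [883/8, 1243/10, 573/5]
= [110, 124, 115]


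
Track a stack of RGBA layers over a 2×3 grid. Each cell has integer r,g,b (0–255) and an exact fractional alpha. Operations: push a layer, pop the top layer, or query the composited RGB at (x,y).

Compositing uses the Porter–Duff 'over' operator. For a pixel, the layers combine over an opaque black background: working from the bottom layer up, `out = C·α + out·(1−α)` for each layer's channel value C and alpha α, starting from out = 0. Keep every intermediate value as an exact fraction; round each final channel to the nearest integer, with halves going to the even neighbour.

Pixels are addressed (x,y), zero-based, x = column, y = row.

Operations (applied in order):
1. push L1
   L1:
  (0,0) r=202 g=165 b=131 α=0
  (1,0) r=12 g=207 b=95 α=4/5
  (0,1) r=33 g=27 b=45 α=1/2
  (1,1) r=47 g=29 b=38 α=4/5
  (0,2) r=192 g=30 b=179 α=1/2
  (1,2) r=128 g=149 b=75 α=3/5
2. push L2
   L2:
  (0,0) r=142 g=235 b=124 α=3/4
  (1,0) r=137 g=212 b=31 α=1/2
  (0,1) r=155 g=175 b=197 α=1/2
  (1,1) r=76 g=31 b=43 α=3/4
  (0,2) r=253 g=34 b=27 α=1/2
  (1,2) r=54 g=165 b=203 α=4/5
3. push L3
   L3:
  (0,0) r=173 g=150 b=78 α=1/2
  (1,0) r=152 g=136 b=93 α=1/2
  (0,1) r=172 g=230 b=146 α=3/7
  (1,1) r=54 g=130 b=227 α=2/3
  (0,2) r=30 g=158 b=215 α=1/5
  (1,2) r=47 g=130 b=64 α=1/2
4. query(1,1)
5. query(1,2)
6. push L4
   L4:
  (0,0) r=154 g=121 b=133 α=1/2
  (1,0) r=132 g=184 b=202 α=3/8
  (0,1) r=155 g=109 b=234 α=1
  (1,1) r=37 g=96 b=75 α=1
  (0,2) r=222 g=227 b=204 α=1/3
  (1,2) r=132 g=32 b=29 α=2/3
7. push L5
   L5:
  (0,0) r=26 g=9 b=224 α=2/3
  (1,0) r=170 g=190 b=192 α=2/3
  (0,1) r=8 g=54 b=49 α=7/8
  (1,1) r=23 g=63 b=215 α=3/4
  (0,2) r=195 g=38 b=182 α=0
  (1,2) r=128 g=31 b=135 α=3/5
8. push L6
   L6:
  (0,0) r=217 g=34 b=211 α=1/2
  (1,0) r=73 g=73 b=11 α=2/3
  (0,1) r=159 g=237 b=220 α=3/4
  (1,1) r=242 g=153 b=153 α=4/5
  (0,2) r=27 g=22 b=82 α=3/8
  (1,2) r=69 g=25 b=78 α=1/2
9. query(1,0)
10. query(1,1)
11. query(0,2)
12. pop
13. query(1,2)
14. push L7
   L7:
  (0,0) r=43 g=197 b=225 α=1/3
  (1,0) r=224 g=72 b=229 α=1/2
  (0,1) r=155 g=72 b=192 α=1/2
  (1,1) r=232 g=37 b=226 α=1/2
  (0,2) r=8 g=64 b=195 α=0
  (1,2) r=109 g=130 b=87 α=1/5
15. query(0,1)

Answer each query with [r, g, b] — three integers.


query (1,1) [L1,L2,L3] — begin 0,0,0
+L1 (α=4/5) → [188/5, 116/5, 152/5]
+L2 (α=3/4) → [332/5, 581/20, 797/20]
+L3 (α=2/3) → [872/15, 1927/20, 9877/60]
= [58, 96, 165]

(1,2) stack=L1,L2,L3; from [0,0,0]:
+L1 (α=3/5) → [384/5, 447/5, 45]
+L2 (α=4/5) → [1464/25, 3747/25, 857/5]
+L3 (α=1/2) → [2639/50, 6997/50, 1177/10]
→ [53, 140, 118]

(1,0) stack=L1,L2,L3,L4,L5,L6; from [0,0,0]:
+L1 (α=4/5) → [48/5, 828/5, 76]
+L2 (α=1/2) → [733/10, 944/5, 107/2]
+L3 (α=1/2) → [2253/20, 812/5, 293/4]
+L4 (α=3/8) → [3837/32, 341/2, 3889/32]
+L5 (α=2/3) → [14717/96, 367/2, 16177/96]
+L6 (α=2/3) → [28733/288, 659/6, 18289/288]
→ [100, 110, 64]

(1,1) stack=L1,L2,L3,L4,L5,L6; from [0,0,0]:
L1 α=4/5: [188/5, 116/5, 152/5]
L2 α=3/4: [332/5, 581/20, 797/20]
L3 α=2/3: [872/15, 1927/20, 9877/60]
L4 α=1: [37, 96, 75]
L5 α=3/4: [53/2, 285/4, 180]
L6 α=4/5: [1989/10, 2733/20, 792/5]
→ [199, 137, 158]

(0,2) stack=L1,L2,L3,L4,L5,L6; from [0,0,0]:
+L1 (α=1/2) → [96, 15, 179/2]
+L2 (α=1/2) → [349/2, 49/2, 233/4]
+L3 (α=1/5) → [728/5, 256/5, 448/5]
+L4 (α=1/3) → [2566/15, 549/5, 1916/15]
+L5 (α=0) → [2566/15, 549/5, 1916/15]
+L6 (α=3/8) → [2809/24, 615/8, 1327/12]
rounded: [117, 77, 111]

at x=1,y=2 over L1,L2,L3,L4,L5:
after L1 α=3/5: [384/5, 447/5, 45]
after L2 α=4/5: [1464/25, 3747/25, 857/5]
after L3 α=1/2: [2639/50, 6997/50, 1177/10]
after L4 α=2/3: [15839/150, 3399/50, 1757/30]
after L5 α=3/5: [44639/375, 5724/125, 7832/75]
= [119, 46, 104]

query (0,1) [L1,L2,L3,L4,L5,L7] — begin 0,0,0
L1 α=1/2: [33/2, 27/2, 45/2]
L2 α=1/2: [343/4, 377/4, 439/4]
L3 α=3/7: [859/7, 1067/7, 877/7]
L4 α=1: [155, 109, 234]
L5 α=7/8: [211/8, 487/8, 577/8]
L7 α=1/2: [1451/16, 1063/16, 2113/16]
= [91, 66, 132]


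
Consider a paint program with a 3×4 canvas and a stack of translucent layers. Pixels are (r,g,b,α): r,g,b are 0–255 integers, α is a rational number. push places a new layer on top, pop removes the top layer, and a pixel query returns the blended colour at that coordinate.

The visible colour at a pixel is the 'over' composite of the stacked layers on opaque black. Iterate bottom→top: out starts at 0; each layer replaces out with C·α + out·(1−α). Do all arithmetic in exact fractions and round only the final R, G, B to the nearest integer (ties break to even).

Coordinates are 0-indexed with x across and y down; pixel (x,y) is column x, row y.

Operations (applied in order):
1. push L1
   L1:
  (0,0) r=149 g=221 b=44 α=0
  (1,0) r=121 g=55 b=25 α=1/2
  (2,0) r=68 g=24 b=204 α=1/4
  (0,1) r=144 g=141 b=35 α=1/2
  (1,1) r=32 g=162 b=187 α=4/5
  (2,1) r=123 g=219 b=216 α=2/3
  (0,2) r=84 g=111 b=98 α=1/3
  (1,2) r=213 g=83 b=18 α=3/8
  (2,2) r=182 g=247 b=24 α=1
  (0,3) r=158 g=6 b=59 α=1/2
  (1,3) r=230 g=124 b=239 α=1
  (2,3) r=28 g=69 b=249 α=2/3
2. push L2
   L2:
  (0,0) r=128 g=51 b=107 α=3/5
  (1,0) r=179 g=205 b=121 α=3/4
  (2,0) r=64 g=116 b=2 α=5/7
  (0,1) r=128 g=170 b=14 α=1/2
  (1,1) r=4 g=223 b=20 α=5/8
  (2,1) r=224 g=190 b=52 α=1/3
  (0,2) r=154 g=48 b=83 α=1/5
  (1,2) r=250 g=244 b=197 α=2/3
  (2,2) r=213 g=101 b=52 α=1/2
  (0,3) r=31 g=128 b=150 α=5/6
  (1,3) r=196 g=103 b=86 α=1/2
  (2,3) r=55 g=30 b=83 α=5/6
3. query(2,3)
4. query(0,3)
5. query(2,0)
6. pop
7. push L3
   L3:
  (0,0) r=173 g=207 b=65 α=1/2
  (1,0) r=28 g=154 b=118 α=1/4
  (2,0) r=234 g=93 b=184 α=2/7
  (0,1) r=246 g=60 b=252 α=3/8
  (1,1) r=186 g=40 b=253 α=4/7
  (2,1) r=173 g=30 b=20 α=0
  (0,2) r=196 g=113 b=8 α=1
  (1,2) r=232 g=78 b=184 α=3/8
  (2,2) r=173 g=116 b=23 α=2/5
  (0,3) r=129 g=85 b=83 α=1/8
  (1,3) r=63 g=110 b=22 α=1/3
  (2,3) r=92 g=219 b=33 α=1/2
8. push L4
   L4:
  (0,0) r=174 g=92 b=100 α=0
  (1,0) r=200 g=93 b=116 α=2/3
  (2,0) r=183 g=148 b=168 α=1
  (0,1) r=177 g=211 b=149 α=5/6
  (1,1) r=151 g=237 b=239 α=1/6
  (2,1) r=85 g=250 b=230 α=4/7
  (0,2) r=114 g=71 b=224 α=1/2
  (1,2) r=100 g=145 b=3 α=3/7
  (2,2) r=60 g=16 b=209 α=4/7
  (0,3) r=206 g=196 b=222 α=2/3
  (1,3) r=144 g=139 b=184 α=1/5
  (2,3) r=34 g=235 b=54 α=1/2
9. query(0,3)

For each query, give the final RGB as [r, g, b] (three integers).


(2,3) stack=L1,L2; from [0,0,0]:
after L1 α=2/3: [56/3, 46, 166]
after L2 α=5/6: [881/18, 98/3, 581/6]
→ [49, 33, 97]

query (0,3) [L1,L2] — begin 0,0,0
L1 α=1/2: [79, 3, 59/2]
L2 α=5/6: [39, 643/6, 1559/12]
rounded: [39, 107, 130]

at x=2,y=0 over L1,L2:
after L1 α=1/4: [17, 6, 51]
after L2 α=5/7: [354/7, 592/7, 16]
rounded: [51, 85, 16]

query (0,3) [L1,L3,L4] — begin 0,0,0
L1 α=1/2: [79, 3, 59/2]
L3 α=1/8: [341/4, 53/4, 579/16]
L4 α=2/3: [663/4, 1621/12, 2561/16]
= [166, 135, 160]


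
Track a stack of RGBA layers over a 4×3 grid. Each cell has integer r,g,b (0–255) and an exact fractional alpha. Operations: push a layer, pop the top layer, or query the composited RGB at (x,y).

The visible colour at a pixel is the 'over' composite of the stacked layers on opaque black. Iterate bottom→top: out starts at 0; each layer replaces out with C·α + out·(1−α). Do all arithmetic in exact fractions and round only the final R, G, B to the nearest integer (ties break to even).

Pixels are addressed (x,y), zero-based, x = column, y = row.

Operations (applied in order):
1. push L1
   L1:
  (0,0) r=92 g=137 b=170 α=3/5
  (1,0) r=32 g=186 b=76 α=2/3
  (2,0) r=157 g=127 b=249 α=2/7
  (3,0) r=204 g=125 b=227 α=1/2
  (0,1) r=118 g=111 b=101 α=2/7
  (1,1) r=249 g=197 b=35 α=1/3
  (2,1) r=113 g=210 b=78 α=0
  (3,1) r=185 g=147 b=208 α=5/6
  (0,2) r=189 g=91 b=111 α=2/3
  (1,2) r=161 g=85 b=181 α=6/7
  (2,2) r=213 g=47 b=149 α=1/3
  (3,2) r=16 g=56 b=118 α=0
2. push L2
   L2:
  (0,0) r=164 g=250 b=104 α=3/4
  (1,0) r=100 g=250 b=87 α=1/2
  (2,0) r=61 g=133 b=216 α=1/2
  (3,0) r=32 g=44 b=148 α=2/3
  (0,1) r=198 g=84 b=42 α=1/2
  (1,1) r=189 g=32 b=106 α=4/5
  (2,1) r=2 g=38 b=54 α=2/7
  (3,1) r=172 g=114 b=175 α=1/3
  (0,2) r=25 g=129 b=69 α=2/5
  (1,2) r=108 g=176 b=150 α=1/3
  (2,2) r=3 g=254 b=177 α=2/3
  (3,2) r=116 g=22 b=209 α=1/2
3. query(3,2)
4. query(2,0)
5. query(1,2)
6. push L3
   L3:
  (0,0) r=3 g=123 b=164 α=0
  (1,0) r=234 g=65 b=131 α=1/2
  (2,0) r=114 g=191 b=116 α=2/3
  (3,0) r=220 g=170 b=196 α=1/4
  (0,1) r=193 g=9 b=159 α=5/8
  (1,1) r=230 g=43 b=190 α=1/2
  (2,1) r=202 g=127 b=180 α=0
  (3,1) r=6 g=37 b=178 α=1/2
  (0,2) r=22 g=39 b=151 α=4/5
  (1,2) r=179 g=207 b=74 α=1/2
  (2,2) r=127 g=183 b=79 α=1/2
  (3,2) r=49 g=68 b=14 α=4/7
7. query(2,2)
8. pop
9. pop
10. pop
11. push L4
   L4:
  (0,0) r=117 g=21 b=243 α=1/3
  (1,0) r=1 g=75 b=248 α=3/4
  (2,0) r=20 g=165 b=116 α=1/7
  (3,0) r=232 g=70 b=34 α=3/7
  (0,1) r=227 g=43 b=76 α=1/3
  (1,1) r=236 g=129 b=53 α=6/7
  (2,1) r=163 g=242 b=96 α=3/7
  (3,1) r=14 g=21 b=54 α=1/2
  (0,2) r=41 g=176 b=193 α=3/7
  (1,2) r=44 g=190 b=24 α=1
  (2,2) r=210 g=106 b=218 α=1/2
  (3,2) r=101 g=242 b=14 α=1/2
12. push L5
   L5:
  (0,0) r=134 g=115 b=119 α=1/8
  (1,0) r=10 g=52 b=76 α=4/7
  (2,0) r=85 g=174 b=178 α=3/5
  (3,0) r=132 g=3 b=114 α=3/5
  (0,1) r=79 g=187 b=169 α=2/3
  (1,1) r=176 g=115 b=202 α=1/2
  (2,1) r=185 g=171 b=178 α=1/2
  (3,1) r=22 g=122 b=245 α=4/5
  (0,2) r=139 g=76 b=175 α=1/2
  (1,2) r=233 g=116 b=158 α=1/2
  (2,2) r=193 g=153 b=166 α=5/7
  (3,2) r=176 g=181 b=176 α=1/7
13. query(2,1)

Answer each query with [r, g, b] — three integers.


at x=3,y=2 over L1,L2:
L1 α=0: [0, 0, 0]
L2 α=1/2: [58, 11, 209/2]
= [58, 11, 104]

at x=2,y=0 over L1,L2:
L1 α=2/7: [314/7, 254/7, 498/7]
L2 α=1/2: [741/14, 1185/14, 1005/7]
= [53, 85, 144]

at x=1,y=2 over L1,L2:
+L1 (α=6/7) → [138, 510/7, 1086/7]
+L2 (α=1/3) → [128, 2252/21, 1074/7]
= [128, 107, 153]

query (2,2) [L1,L2,L3] — begin 0,0,0
L1 α=1/3: [71, 47/3, 149/3]
L2 α=2/3: [77/3, 1571/9, 1211/9]
L3 α=1/2: [229/3, 1609/9, 961/9]
= [76, 179, 107]

query (2,1) [L4,L5] — begin 0,0,0
after L4 α=3/7: [489/7, 726/7, 288/7]
after L5 α=1/2: [892/7, 1923/14, 767/7]
→ [127, 137, 110]


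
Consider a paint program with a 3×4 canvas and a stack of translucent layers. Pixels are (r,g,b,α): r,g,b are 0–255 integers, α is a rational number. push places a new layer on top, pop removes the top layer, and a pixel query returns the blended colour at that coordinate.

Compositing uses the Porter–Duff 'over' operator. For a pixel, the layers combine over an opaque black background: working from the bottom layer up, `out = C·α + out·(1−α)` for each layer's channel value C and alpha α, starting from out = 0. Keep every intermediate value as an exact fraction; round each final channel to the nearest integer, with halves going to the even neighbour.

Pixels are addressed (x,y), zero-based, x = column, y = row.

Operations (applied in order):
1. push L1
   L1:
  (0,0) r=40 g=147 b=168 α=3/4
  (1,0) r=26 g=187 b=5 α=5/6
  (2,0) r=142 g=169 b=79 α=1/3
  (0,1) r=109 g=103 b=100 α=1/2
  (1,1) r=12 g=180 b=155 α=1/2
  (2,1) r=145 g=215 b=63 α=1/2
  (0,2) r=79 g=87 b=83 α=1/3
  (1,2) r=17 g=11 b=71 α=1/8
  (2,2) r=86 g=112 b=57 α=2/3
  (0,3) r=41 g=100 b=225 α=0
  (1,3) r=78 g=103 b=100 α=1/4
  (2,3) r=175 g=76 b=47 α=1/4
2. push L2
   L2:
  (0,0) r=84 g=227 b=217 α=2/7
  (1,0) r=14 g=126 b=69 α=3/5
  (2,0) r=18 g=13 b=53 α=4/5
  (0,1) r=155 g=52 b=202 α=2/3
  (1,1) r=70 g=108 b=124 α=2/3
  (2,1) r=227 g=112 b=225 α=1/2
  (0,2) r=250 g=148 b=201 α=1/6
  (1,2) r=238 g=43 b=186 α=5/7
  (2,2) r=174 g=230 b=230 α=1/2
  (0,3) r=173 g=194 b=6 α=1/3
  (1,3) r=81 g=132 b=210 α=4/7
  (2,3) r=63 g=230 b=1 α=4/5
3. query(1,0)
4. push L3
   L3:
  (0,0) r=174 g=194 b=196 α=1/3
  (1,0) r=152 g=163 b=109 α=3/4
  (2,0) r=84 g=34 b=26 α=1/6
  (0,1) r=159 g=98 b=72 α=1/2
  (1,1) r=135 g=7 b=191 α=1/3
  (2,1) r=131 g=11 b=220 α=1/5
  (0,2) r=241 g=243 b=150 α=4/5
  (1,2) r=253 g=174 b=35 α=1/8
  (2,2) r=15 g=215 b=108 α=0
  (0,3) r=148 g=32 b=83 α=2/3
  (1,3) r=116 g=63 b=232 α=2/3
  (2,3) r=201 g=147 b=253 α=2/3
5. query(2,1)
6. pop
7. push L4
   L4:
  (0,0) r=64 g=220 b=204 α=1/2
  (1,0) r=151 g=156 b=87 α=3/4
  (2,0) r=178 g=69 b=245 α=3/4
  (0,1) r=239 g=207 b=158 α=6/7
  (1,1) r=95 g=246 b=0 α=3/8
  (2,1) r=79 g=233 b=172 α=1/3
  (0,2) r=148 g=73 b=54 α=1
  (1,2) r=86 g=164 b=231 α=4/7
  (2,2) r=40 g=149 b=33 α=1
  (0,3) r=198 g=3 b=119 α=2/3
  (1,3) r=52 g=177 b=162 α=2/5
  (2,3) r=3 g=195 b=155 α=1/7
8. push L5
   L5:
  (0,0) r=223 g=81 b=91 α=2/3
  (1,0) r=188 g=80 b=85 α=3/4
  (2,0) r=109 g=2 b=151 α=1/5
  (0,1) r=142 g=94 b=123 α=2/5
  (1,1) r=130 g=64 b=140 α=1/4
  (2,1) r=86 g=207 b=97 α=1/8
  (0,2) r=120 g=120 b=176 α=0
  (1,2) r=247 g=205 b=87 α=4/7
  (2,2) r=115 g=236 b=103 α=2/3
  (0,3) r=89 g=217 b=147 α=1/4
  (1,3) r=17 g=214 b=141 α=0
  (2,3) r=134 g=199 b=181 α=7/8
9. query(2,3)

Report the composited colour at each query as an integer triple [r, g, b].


query (1,0) [L1,L2] — begin 0,0,0
L1 α=5/6: [65/3, 935/6, 25/6]
L2 α=3/5: [256/15, 2069/15, 646/15]
= [17, 138, 43]

(2,1) stack=L1,L2,L3; from [0,0,0]:
L1 α=1/2: [145/2, 215/2, 63/2]
L2 α=1/2: [599/4, 439/4, 513/4]
L3 α=1/5: [146, 90, 733/5]
rounded: [146, 90, 147]

(2,3) stack=L1,L2,L4,L5; from [0,0,0]:
L1 α=1/4: [175/4, 19, 47/4]
L2 α=4/5: [1183/20, 939/5, 63/20]
L4 α=1/7: [3579/70, 6609/35, 1739/70]
L5 α=7/8: [69239/560, 13841/70, 90429/560]
→ [124, 198, 161]


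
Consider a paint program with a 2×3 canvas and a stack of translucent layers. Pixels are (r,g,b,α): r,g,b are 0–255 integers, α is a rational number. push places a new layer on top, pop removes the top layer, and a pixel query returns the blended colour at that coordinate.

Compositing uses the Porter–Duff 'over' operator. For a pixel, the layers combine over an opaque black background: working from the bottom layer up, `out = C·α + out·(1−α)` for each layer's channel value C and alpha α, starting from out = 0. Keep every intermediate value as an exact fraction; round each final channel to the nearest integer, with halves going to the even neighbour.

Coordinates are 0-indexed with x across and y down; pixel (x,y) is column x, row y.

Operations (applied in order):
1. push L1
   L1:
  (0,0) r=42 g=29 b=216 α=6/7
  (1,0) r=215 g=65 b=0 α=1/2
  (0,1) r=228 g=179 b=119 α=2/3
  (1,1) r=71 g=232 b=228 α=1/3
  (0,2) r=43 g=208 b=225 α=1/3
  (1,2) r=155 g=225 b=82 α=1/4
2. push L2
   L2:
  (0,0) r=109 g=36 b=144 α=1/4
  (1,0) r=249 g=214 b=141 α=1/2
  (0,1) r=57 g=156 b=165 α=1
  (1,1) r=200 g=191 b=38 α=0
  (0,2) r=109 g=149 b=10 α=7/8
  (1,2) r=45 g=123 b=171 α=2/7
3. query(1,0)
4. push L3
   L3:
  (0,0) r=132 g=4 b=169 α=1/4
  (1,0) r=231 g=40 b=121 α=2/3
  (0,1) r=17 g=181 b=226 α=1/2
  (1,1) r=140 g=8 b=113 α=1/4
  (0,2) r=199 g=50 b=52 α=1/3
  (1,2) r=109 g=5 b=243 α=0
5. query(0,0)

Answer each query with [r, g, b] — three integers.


(1,0) stack=L1,L2; from [0,0,0]:
L1 α=1/2: [215/2, 65/2, 0]
L2 α=1/2: [713/4, 493/4, 141/2]
rounded: [178, 123, 70]

query (0,0) [L1,L2,L3] — begin 0,0,0
+L1 (α=6/7) → [36, 174/7, 1296/7]
+L2 (α=1/4) → [217/4, 387/14, 1224/7]
+L3 (α=1/4) → [1179/16, 1217/56, 4855/28]
→ [74, 22, 173]


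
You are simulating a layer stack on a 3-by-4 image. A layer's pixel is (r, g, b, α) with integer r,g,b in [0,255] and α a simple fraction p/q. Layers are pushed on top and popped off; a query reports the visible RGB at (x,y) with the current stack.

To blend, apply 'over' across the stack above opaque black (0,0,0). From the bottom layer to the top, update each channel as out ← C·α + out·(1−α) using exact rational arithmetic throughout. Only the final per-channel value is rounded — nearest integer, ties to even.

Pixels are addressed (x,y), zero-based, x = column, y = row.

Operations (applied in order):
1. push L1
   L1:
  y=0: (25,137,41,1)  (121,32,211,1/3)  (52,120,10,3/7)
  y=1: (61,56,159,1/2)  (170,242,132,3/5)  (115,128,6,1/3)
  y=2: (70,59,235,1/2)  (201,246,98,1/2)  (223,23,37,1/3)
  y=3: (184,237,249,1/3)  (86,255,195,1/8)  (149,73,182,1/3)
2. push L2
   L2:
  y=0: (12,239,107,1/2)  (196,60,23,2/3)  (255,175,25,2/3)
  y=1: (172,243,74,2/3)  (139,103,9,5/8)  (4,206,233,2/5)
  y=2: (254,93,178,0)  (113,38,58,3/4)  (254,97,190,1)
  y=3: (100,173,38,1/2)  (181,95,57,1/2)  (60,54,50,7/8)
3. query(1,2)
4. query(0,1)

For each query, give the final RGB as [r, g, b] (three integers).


query (1,2) [L1,L2] — begin 0,0,0
L1 α=1/2: [201/2, 123, 49]
L2 α=3/4: [879/8, 237/4, 223/4]
rounded: [110, 59, 56]

(0,1) stack=L1,L2; from [0,0,0]:
+L1 (α=1/2) → [61/2, 28, 159/2]
+L2 (α=2/3) → [749/6, 514/3, 455/6]
→ [125, 171, 76]


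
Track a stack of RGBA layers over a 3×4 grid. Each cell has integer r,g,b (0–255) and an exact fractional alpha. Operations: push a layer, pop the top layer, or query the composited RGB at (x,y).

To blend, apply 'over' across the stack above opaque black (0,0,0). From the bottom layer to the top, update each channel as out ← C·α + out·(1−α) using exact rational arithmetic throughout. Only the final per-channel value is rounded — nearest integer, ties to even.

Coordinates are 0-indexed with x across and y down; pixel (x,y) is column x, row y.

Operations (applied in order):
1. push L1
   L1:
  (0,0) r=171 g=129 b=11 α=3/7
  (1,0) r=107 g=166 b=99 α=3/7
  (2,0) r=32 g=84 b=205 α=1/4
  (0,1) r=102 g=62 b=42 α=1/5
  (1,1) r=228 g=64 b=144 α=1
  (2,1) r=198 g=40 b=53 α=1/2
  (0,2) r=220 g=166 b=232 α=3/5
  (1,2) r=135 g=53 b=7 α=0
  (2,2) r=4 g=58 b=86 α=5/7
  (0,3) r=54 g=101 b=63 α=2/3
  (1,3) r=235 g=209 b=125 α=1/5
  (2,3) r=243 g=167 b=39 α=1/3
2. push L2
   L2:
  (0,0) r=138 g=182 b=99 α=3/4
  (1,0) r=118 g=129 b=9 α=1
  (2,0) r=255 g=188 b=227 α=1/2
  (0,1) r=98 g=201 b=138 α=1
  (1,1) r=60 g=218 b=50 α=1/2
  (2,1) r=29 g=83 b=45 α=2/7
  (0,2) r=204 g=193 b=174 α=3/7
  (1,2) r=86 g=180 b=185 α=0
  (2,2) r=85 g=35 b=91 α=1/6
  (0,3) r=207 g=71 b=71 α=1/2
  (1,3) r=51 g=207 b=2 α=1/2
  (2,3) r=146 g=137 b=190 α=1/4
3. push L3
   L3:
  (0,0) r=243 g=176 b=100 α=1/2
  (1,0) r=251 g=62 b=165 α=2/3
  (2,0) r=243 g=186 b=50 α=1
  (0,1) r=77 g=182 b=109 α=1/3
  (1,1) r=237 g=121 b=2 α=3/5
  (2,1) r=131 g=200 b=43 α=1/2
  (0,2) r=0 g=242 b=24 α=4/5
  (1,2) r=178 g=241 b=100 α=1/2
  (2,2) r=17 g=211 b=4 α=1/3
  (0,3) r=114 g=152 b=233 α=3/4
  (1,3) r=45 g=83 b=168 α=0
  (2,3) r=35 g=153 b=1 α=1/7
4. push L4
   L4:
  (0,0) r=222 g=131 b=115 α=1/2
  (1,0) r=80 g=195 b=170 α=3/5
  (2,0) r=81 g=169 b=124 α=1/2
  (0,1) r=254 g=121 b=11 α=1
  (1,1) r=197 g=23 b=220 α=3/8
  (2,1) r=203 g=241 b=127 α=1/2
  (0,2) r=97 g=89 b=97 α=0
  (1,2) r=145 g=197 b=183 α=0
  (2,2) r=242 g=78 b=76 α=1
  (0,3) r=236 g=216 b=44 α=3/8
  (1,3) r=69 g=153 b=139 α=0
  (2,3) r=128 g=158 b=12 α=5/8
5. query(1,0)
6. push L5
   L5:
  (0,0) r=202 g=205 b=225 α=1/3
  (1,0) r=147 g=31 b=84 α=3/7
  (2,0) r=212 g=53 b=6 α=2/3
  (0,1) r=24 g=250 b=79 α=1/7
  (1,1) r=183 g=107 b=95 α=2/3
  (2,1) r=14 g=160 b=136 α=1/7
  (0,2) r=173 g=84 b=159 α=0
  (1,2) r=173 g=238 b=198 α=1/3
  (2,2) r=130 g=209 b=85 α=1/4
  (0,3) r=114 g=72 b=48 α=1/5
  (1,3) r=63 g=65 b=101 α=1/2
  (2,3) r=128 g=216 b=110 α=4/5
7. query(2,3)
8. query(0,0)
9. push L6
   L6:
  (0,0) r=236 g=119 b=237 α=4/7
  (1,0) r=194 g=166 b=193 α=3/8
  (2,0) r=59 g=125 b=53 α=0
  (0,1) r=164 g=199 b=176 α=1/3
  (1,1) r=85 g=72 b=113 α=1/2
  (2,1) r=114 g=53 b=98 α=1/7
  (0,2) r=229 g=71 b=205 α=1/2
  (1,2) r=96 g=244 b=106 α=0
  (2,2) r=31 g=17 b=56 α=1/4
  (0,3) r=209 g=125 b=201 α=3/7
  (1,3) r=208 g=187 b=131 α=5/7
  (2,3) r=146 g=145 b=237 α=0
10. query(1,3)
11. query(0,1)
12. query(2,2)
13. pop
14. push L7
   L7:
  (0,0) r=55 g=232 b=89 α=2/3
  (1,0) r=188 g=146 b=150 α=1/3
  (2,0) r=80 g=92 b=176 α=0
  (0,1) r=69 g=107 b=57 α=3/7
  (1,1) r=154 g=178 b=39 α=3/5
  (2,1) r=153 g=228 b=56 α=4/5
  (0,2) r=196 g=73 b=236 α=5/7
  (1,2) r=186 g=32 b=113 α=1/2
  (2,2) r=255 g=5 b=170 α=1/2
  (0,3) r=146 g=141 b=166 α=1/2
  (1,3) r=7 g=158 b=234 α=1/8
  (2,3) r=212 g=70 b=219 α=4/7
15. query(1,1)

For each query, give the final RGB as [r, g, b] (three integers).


(1,0) stack=L1,L2,L3,L4; from [0,0,0]:
+L1 (α=3/7) → [321/7, 498/7, 297/7]
+L2 (α=1) → [118, 129, 9]
+L3 (α=2/3) → [620/3, 253/3, 113]
+L4 (α=3/5) → [392/3, 2261/15, 736/5]
→ [131, 151, 147]

at x=2,y=3 over L1,L2,L3,L4,L5:
after L1 α=1/3: [81, 167/3, 13]
after L2 α=1/4: [389/4, 76, 229/4]
after L3 α=1/7: [1237/14, 87, 689/14]
after L4 α=5/8: [12671/112, 1051/8, 2907/112]
after L5 α=4/5: [14003/112, 7963/40, 52187/560]
→ [125, 199, 93]

at x=0,y=0 over L1,L2,L3,L4,L5:
after L1 α=3/7: [513/7, 387/7, 33/7]
after L2 α=3/4: [3411/28, 4209/28, 528/7]
after L3 α=1/2: [10215/56, 9137/56, 614/7]
after L4 α=1/2: [22647/112, 16473/112, 1419/14]
after L5 α=1/3: [33959/168, 27953/168, 998/7]
rounded: [202, 166, 143]

(1,3) stack=L1,L2,L3,L4,L5,L6; from [0,0,0]:
L1 α=1/5: [47, 209/5, 25]
L2 α=1/2: [49, 622/5, 27/2]
L3 α=0: [49, 622/5, 27/2]
L4 α=0: [49, 622/5, 27/2]
L5 α=1/2: [56, 947/10, 229/4]
L6 α=5/7: [1152/7, 5622/35, 1539/14]
= [165, 161, 110]

query (0,1) [L1,L2,L3,L4,L5,L6] — begin 0,0,0
after L1 α=1/5: [102/5, 62/5, 42/5]
after L2 α=1: [98, 201, 138]
after L3 α=1/3: [91, 584/3, 385/3]
after L4 α=1: [254, 121, 11]
after L5 α=1/7: [1548/7, 976/7, 145/7]
after L6 α=1/3: [4244/21, 1115/7, 1522/21]
→ [202, 159, 72]

(2,2) stack=L1,L2,L3,L4,L5,L6; from [0,0,0]:
+L1 (α=5/7) → [20/7, 290/7, 430/7]
+L2 (α=1/6) → [695/42, 565/14, 929/14]
+L3 (α=1/3) → [1052/63, 2042/21, 319/7]
+L4 (α=1) → [242, 78, 76]
+L5 (α=1/4) → [214, 443/4, 313/4]
+L6 (α=1/4) → [673/4, 1397/16, 1163/16]
= [168, 87, 73]

at x=1,y=1 over L1,L2,L3,L4,L5,L7:
+L1 (α=1) → [228, 64, 144]
+L2 (α=1/2) → [144, 141, 97]
+L3 (α=3/5) → [999/5, 129, 40]
+L4 (α=3/8) → [795/4, 357/4, 215/2]
+L5 (α=2/3) → [753/4, 1213/12, 595/6]
+L7 (α=3/5) → [1677/10, 4417/30, 946/15]
rounded: [168, 147, 63]


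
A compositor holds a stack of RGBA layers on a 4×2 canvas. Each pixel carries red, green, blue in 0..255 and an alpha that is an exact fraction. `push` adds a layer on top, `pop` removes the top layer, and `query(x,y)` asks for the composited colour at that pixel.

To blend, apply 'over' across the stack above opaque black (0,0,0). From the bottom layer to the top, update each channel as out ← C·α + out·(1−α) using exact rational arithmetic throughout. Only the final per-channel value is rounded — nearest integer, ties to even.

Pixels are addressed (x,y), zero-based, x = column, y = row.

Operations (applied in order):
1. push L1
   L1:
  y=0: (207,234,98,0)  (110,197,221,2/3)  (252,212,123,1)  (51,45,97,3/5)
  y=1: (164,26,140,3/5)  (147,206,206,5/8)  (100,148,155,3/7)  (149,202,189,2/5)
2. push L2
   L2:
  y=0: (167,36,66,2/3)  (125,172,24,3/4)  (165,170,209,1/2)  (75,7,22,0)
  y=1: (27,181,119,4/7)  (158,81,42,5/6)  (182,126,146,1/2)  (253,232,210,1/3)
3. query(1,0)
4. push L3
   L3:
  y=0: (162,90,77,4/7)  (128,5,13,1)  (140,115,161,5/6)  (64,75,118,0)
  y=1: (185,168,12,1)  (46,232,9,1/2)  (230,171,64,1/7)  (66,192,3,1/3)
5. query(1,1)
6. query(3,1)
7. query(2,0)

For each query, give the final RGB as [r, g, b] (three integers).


query (1,0) [L1,L2] — begin 0,0,0
L1 α=2/3: [220/3, 394/3, 442/3]
L2 α=3/4: [1345/12, 971/6, 329/6]
rounded: [112, 162, 55]

query (1,1) [L1,L2,L3] — begin 0,0,0
after L1 α=5/8: [735/8, 515/4, 515/4]
after L2 α=5/6: [7055/48, 2135/24, 1355/24]
after L3 α=1/2: [9263/96, 7703/48, 1571/48]
rounded: [96, 160, 33]

query (3,1) [L1,L2,L3] — begin 0,0,0
L1 α=2/5: [298/5, 404/5, 378/5]
L2 α=1/3: [1861/15, 656/5, 602/5]
L3 α=1/3: [4712/45, 2272/15, 1219/15]
→ [105, 151, 81]

query (2,0) [L1,L2,L3] — begin 0,0,0
after L1 α=1: [252, 212, 123]
after L2 α=1/2: [417/2, 191, 166]
after L3 α=5/6: [1817/12, 383/3, 971/6]
= [151, 128, 162]


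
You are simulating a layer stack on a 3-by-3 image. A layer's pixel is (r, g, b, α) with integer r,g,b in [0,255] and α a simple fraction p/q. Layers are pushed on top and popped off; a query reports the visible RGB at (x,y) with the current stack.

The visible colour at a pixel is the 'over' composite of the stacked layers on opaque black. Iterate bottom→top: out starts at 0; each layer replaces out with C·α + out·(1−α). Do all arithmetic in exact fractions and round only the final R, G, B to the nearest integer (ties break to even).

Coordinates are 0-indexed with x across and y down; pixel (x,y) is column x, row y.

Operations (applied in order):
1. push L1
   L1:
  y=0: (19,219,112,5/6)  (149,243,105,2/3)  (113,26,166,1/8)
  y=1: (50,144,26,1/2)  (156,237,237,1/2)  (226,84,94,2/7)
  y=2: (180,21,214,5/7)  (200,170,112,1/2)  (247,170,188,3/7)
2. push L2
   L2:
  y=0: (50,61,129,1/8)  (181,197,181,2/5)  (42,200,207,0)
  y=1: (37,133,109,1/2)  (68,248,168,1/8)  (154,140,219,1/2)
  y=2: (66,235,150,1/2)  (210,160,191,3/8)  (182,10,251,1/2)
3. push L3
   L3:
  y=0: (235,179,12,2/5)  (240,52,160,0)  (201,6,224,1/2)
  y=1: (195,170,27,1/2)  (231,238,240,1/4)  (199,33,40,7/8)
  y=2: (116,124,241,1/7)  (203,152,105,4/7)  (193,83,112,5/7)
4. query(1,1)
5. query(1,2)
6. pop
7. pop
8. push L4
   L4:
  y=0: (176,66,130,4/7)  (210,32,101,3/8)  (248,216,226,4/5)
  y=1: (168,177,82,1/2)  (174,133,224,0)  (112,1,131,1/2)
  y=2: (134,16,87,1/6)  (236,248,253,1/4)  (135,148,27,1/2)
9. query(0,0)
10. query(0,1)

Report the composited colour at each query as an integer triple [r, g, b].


(1,1) stack=L1,L2,L3; from [0,0,0]:
+L1 (α=1/2) → [78, 237/2, 237/2]
+L2 (α=1/8) → [307/4, 2155/16, 1995/16]
+L3 (α=1/4) → [1845/16, 10273/64, 9825/64]
= [115, 161, 154]

at x=1,y=2 over L1,L2,L3:
after L1 α=1/2: [100, 85, 56]
after L2 α=3/8: [565/4, 905/8, 853/8]
after L3 α=4/7: [4943/28, 7579/56, 5919/56]
→ [177, 135, 106]

at x=0,y=0 over L1,L4:
L1 α=5/6: [95/6, 365/2, 280/3]
L4 α=4/7: [1503/14, 1623/14, 800/7]
rounded: [107, 116, 114]

(0,1) stack=L1,L4; from [0,0,0]:
+L1 (α=1/2) → [25, 72, 13]
+L4 (α=1/2) → [193/2, 249/2, 95/2]
rounded: [96, 124, 48]


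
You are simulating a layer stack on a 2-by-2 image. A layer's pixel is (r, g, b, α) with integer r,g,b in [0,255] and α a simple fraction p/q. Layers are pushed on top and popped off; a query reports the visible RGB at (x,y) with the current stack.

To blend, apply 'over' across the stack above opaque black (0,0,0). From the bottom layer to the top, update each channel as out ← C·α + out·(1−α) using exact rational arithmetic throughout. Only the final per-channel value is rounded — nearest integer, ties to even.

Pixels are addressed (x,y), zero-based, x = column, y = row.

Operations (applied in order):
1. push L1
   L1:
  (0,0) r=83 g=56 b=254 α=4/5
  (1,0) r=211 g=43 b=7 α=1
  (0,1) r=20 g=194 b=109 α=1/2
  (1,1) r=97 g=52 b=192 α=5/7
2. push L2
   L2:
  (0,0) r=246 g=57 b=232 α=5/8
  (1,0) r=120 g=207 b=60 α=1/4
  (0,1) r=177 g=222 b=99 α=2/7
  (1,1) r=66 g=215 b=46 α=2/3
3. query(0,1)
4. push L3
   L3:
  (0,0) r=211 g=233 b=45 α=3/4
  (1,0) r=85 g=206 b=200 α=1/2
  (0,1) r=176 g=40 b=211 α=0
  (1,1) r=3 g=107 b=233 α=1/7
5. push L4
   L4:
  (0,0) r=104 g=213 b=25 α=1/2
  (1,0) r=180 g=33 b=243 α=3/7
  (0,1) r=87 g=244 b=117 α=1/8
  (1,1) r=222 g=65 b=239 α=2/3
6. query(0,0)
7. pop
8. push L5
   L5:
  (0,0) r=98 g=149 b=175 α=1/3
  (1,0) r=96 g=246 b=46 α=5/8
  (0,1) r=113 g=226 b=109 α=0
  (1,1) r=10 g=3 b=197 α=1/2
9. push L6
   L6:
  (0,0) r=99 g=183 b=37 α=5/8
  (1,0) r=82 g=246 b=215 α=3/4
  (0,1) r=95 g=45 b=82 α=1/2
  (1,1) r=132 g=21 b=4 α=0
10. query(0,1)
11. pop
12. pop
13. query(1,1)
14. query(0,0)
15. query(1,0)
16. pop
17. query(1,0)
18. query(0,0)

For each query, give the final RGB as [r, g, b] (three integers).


at x=0,y=1 over L1,L2:
L1 α=1/2: [10, 97, 109/2]
L2 α=2/7: [404/7, 929/7, 941/14]
rounded: [58, 133, 67]

query (0,0) [L1,L2,L3,L4] — begin 0,0,0
after L1 α=4/5: [332/5, 224/5, 1016/5]
after L2 α=5/8: [3573/20, 2097/40, 1106/5]
after L3 α=3/4: [16233/80, 30057/160, 1781/20]
after L4 α=1/2: [24553/160, 64137/320, 2281/40]
rounded: [153, 200, 57]

query (0,1) [L1,L2,L3,L5,L6] — begin 0,0,0
after L1 α=1/2: [10, 97, 109/2]
after L2 α=2/7: [404/7, 929/7, 941/14]
after L3 α=0: [404/7, 929/7, 941/14]
after L5 α=0: [404/7, 929/7, 941/14]
after L6 α=1/2: [1069/14, 622/7, 2089/28]
= [76, 89, 75]

(1,1) stack=L1,L2,L3; from [0,0,0]:
L1 α=5/7: [485/7, 260/7, 960/7]
L2 α=2/3: [1409/21, 1090/7, 1604/21]
L3 α=1/7: [2839/49, 7289/49, 4839/49]
rounded: [58, 149, 99]

query (0,0) [L1,L2,L3] — begin 0,0,0
L1 α=4/5: [332/5, 224/5, 1016/5]
L2 α=5/8: [3573/20, 2097/40, 1106/5]
L3 α=3/4: [16233/80, 30057/160, 1781/20]
rounded: [203, 188, 89]

(1,0) stack=L1,L2,L3; from [0,0,0]:
+L1 (α=1) → [211, 43, 7]
+L2 (α=1/4) → [753/4, 84, 81/4]
+L3 (α=1/2) → [1093/8, 145, 881/8]
= [137, 145, 110]

(1,0) stack=L1,L2; from [0,0,0]:
L1 α=1: [211, 43, 7]
L2 α=1/4: [753/4, 84, 81/4]
= [188, 84, 20]

query (0,0) [L1,L2] — begin 0,0,0
+L1 (α=4/5) → [332/5, 224/5, 1016/5]
+L2 (α=5/8) → [3573/20, 2097/40, 1106/5]
rounded: [179, 52, 221]


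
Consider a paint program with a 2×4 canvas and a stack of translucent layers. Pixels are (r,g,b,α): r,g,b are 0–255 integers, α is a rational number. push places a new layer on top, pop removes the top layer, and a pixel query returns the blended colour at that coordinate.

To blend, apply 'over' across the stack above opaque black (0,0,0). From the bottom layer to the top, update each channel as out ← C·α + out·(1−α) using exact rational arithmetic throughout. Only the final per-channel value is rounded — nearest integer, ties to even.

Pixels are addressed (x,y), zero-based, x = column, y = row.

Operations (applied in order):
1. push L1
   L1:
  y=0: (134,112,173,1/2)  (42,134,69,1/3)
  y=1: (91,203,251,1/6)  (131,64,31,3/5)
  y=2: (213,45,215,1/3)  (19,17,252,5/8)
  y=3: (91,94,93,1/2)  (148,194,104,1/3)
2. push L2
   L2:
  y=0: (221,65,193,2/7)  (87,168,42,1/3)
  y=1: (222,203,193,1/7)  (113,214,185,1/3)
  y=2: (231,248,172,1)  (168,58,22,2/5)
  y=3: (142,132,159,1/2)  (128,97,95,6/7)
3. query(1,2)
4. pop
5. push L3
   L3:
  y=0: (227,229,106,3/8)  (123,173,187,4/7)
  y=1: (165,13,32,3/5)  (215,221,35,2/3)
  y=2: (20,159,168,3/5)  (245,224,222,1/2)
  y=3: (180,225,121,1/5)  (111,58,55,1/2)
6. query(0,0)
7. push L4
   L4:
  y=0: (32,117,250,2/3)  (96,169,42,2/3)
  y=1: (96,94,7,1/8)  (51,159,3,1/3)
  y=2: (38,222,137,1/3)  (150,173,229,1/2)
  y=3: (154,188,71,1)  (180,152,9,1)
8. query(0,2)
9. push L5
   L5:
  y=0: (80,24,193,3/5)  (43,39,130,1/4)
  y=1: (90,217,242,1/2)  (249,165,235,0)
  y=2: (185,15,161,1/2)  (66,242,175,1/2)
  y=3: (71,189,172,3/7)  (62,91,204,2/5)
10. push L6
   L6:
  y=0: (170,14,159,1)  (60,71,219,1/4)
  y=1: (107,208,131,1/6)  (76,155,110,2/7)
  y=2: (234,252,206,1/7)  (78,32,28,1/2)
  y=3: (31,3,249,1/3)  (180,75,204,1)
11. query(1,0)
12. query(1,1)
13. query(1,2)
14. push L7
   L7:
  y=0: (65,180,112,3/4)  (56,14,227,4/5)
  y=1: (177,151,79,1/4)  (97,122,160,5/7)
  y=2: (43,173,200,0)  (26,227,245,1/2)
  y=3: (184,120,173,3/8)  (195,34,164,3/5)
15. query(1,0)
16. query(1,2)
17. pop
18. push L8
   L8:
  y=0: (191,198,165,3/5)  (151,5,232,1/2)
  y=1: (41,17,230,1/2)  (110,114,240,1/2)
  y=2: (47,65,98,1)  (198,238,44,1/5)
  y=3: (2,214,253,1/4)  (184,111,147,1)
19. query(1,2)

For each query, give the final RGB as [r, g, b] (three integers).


query (1,2) [L1,L2] — begin 0,0,0
L1 α=5/8: [95/8, 85/8, 315/2]
L2 α=2/5: [2973/40, 1183/40, 1033/10]
rounded: [74, 30, 103]

query (0,0) [L1,L3] — begin 0,0,0
after L1 α=1/2: [67, 56, 173/2]
after L3 α=3/8: [127, 967/8, 1501/16]
rounded: [127, 121, 94]

at x=0,y=2 over L1,L3,L4:
L1 α=1/3: [71, 15, 215/3]
L3 α=3/5: [202/5, 507/5, 1942/15]
L4 α=1/3: [198/5, 708/5, 5939/45]
rounded: [40, 142, 132]

(1,0) stack=L1,L3,L4,L5,L6; from [0,0,0]:
after L1 α=1/3: [14, 134/3, 23]
after L3 α=4/7: [534/7, 118, 817/7]
after L4 α=2/3: [626/7, 152, 1405/21]
after L5 α=1/4: [2179/28, 495/4, 2315/28]
after L6 α=1/4: [8217/112, 1769/16, 13077/112]
→ [73, 111, 117]

(1,1) stack=L1,L3,L4,L5,L6; from [0,0,0]:
+L1 (α=3/5) → [393/5, 192/5, 93/5]
+L3 (α=2/3) → [2543/15, 2402/15, 443/15]
+L4 (α=1/3) → [5851/45, 7189/45, 931/45]
+L5 (α=0) → [5851/45, 7189/45, 931/45]
+L6 (α=2/7) → [7219/63, 9979/63, 2911/63]
= [115, 158, 46]

query (1,2) [L1,L3,L4,L5,L6] — begin 0,0,0
L1 α=5/8: [95/8, 85/8, 315/2]
L3 α=1/2: [2055/16, 1877/16, 759/4]
L4 α=1/2: [4455/32, 4645/32, 1675/8]
L5 α=1/2: [6567/64, 12389/64, 3075/16]
L6 α=1/2: [11559/128, 14437/128, 3523/32]
= [90, 113, 110]

(1,0) stack=L1,L3,L4,L5,L6,L7; from [0,0,0]:
L1 α=1/3: [14, 134/3, 23]
L3 α=4/7: [534/7, 118, 817/7]
L4 α=2/3: [626/7, 152, 1405/21]
L5 α=1/4: [2179/28, 495/4, 2315/28]
L6 α=1/4: [8217/112, 1769/16, 13077/112]
L7 α=4/5: [6661/112, 533/16, 114773/560]
→ [59, 33, 205]

(1,2) stack=L1,L3,L4,L5,L6,L7; from [0,0,0]:
L1 α=5/8: [95/8, 85/8, 315/2]
L3 α=1/2: [2055/16, 1877/16, 759/4]
L4 α=1/2: [4455/32, 4645/32, 1675/8]
L5 α=1/2: [6567/64, 12389/64, 3075/16]
L6 α=1/2: [11559/128, 14437/128, 3523/32]
L7 α=1/2: [14887/256, 43493/256, 11363/64]
rounded: [58, 170, 178]

(1,2) stack=L1,L3,L4,L5,L6,L8; from [0,0,0]:
after L1 α=5/8: [95/8, 85/8, 315/2]
after L3 α=1/2: [2055/16, 1877/16, 759/4]
after L4 α=1/2: [4455/32, 4645/32, 1675/8]
after L5 α=1/2: [6567/64, 12389/64, 3075/16]
after L6 α=1/2: [11559/128, 14437/128, 3523/32]
after L8 α=1/5: [3579/32, 22053/160, 775/8]
rounded: [112, 138, 97]
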